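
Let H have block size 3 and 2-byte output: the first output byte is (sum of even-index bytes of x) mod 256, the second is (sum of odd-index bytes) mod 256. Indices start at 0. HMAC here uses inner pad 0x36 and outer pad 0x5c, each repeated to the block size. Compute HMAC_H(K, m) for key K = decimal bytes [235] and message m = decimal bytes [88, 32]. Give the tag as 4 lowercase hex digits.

a18f

Key decimal bytes [235] = eb is 1 byte ≤ B = 3; zero-pad to 3 bytes: K' = eb 00 00.
K' ⊕ ipad = dd 36 36.  K' ⊕ opad = b7 5c 5c.
Inner input = (K'⊕ipad) ∥ m = dd 36 36 ∥ 58 20.
Inner hash: even-index sum = 307 mod 256 = 51; odd-index sum = 142 mod 256 = 142 → 33 8e.
Outer input = (K'⊕opad) ∥ inner = b7 5c 5c ∥ 33 8e.
Outer hash (tag): even-index sum = 417 mod 256 = 161; odd-index sum = 143 mod 256 = 143 → a1 8f.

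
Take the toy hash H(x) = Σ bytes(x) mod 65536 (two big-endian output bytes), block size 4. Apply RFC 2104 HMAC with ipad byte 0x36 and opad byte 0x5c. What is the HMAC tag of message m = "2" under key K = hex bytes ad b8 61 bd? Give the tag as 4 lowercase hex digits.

Key hex bytes ad b8 61 bd is exactly B = 4 bytes: K' = ad b8 61 bd.
K' ⊕ ipad = 9b 8e 57 8b.  K' ⊕ opad = f1 e4 3d e1.
Inner input = (K'⊕ipad) ∥ m = 9b 8e 57 8b ∥ 32.
Inner hash: sum = 155+142+87+139+50 = 573 → 02 3d.
Outer input = (K'⊕opad) ∥ inner = f1 e4 3d e1 ∥ 02 3d.
Outer hash (tag): sum = 241+228+61+225+2+61 = 818 → 03 32.

0332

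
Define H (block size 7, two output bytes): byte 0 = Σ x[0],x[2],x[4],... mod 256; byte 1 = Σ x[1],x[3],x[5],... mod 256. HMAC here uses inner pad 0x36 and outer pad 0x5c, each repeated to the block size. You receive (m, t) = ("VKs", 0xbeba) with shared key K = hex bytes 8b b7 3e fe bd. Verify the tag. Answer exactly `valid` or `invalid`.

Key hex bytes 8b b7 3e fe bd is 5 bytes ≤ B = 7; zero-pad to 7 bytes: K' = 8b b7 3e fe bd 00 00.
K' ⊕ ipad = bd 81 08 c8 8b 36 36; K' ⊕ opad = d7 eb 62 a2 e1 5c 5c.
Inner hash: even-index sum = 465 mod 256 = 209; odd-index sum = 584 mod 256 = 72 → d1 48.
Outer hash (recomputed tag): even-index sum = 702 mod 256 = 190; odd-index sum = 698 mod 256 = 186 → be ba.
Recomputed tag = beba; claimed = beba → match.

valid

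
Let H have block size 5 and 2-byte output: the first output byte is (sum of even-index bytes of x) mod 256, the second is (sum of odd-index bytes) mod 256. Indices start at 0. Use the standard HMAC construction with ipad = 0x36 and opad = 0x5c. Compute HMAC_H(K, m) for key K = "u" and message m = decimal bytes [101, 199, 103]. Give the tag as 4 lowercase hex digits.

Key "u" = 75 is 1 byte ≤ B = 5; zero-pad to 5 bytes: K' = 75 00 00 00 00.
K' ⊕ ipad = 43 36 36 36 36.  K' ⊕ opad = 29 5c 5c 5c 5c.
Inner input = (K'⊕ipad) ∥ m = 43 36 36 36 36 ∥ 65 c7 67.
Inner hash: even-index sum = 374 mod 256 = 118; odd-index sum = 312 mod 256 = 56 → 76 38.
Outer input = (K'⊕opad) ∥ inner = 29 5c 5c 5c 5c ∥ 76 38.
Outer hash (tag): even-index sum = 281 mod 256 = 25; odd-index sum = 302 mod 256 = 46 → 19 2e.

192e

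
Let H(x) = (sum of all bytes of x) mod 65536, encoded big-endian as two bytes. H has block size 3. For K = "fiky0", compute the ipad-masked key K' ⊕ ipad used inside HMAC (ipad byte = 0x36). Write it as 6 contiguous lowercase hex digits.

Key "fiky0" = 66 69 6b 79 30 is 5 bytes > B = 3, so hash it first: H(key) = 01 e3, then zero-pad to 3 bytes: K' = 01 e3 00.
XOR each byte with 0x36: 01⊕36=37, e3⊕36=d5, 00⊕36=36.

37d536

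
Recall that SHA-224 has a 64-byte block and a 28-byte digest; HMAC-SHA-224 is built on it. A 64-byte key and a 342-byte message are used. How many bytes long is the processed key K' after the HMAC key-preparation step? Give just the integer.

64

Key is 64 ≤ 64 bytes, zero-padded: |K'| = 64.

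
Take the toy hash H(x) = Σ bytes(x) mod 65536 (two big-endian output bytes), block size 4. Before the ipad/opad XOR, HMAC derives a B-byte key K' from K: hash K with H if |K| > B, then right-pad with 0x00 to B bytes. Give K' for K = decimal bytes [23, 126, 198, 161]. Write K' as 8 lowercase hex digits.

177ec6a1

Key decimal bytes [23, 126, 198, 161] = 17 7e c6 a1 is exactly B = 4 bytes: K' = 17 7e c6 a1.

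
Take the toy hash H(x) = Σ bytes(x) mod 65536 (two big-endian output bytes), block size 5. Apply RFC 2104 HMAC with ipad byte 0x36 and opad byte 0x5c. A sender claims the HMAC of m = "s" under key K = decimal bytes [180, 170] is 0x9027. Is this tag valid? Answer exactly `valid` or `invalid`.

Key decimal bytes [180, 170] = b4 aa is 2 bytes ≤ B = 5; zero-pad to 5 bytes: K' = b4 aa 00 00 00.
K' ⊕ ipad = 82 9c 36 36 36; K' ⊕ opad = e8 f6 5c 5c 5c.
Inner hash: sum = 130+156+54+54+54+115 = 563 → 02 33.
Outer hash (recomputed tag): sum = 232+246+92+92+92+2+51 = 807 → 03 27.
Recomputed tag = 0327; claimed = 9027 → mismatch.

invalid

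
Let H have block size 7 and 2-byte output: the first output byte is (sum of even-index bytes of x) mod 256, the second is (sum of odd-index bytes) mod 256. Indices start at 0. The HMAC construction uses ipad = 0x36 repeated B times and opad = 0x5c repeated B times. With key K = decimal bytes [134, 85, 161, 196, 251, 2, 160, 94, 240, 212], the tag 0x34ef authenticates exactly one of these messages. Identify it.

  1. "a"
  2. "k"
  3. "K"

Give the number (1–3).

3

Key decimal bytes [134, 85, 161, 196, 251, 2, 160, 94, 240, 212] = 86 55 a1 c4 fb 02 a0 5e f0 d4 is 10 bytes > B = 7, so hash it first: H(key) = b2 4d, then zero-pad to 7 bytes: K' = b2 4d 00 00 00 00 00.
K' ⊕ ipad = 84 7b 36 36 36 36 36; K' ⊕ opad = ee 11 5c 5c 5c 5c 5c.
m1: inner = H(84 7b 36 36 36 36 36 61) = 26 48; tag = H(ee 11 5c 5c 5c 5c 5c 26 48) = 4aef
m2: inner = H(84 7b 36 36 36 36 36 6b) = 26 52; tag = H(ee 11 5c 5c 5c 5c 5c 26 52) = 54ef
m3: inner = H(84 7b 36 36 36 36 36 4b) = 26 32; tag = H(ee 11 5c 5c 5c 5c 5c 26 32) = 34ef ← matches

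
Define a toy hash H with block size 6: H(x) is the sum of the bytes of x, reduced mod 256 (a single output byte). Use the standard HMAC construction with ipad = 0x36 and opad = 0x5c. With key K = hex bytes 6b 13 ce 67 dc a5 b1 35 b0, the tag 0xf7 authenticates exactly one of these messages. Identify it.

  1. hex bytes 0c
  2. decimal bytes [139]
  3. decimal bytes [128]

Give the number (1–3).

Key hex bytes 6b 13 ce 67 dc a5 b1 35 b0 is 9 bytes > B = 6, so hash it first: H(key) = ca, then zero-pad to 6 bytes: K' = ca 00 00 00 00 00.
K' ⊕ ipad = fc 36 36 36 36 36; K' ⊕ opad = 96 5c 5c 5c 5c 5c.
m1: inner = H(fc 36 36 36 36 36 0c) = 16; tag = H(96 5c 5c 5c 5c 5c 16) = 78
m2: inner = H(fc 36 36 36 36 36 8b) = 95; tag = H(96 5c 5c 5c 5c 5c 95) = f7 ← matches
m3: inner = H(fc 36 36 36 36 36 80) = 8a; tag = H(96 5c 5c 5c 5c 5c 8a) = ec

2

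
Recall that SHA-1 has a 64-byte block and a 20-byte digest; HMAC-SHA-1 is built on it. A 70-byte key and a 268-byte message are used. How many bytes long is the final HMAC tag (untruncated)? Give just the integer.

The tag is one SHA-1 digest: 20 bytes.

20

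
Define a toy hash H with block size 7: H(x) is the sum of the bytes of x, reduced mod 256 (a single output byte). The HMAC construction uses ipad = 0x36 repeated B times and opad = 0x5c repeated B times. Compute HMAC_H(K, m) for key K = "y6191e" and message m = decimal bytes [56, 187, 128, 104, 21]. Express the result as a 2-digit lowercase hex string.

Key "y6191e" = 79 36 31 39 31 65 is 6 bytes ≤ B = 7; zero-pad to 7 bytes: K' = 79 36 31 39 31 65 00.
K' ⊕ ipad = 4f 00 07 0f 07 53 36.  K' ⊕ opad = 25 6a 6d 65 6d 39 5c.
Inner input = (K'⊕ipad) ∥ m = 4f 00 07 0f 07 53 36 ∥ 38 bb 80 68 15.
Inner hash: sum = 79+0+7+15+7+83+54+56+187+128+104+21 = 741; mod 256 = 229 → e5.
Outer input = (K'⊕opad) ∥ inner = 25 6a 6d 65 6d 39 5c ∥ e5.
Outer hash (tag): sum = 37+106+109+101+109+57+92+229 = 840; mod 256 = 72 → 48.

48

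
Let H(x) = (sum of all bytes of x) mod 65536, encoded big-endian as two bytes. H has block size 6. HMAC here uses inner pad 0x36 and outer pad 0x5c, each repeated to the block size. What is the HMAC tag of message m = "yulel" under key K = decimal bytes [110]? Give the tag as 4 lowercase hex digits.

0292

Key decimal bytes [110] = 6e is 1 byte ≤ B = 6; zero-pad to 6 bytes: K' = 6e 00 00 00 00 00.
K' ⊕ ipad = 58 36 36 36 36 36.  K' ⊕ opad = 32 5c 5c 5c 5c 5c.
Inner input = (K'⊕ipad) ∥ m = 58 36 36 36 36 36 ∥ 79 75 6c 65 6c.
Inner hash: sum = 88+54+54+54+54+54+121+117+108+101+108 = 913 → 03 91.
Outer input = (K'⊕opad) ∥ inner = 32 5c 5c 5c 5c 5c ∥ 03 91.
Outer hash (tag): sum = 50+92+92+92+92+92+3+145 = 658 → 02 92.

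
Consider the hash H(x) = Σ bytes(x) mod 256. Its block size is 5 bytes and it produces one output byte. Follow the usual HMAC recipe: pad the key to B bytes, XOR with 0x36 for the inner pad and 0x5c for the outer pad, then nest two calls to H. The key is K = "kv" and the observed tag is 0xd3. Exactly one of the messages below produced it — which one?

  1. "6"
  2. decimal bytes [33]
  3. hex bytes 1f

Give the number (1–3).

Key "kv" = 6b 76 is 2 bytes ≤ B = 5; zero-pad to 5 bytes: K' = 6b 76 00 00 00.
K' ⊕ ipad = 5d 40 36 36 36; K' ⊕ opad = 37 2a 5c 5c 5c.
m1: inner = H(5d 40 36 36 36 36) = 75; tag = H(37 2a 5c 5c 5c 75) = ea
m2: inner = H(5d 40 36 36 36 21) = 60; tag = H(37 2a 5c 5c 5c 60) = d5
m3: inner = H(5d 40 36 36 36 1f) = 5e; tag = H(37 2a 5c 5c 5c 5e) = d3 ← matches

3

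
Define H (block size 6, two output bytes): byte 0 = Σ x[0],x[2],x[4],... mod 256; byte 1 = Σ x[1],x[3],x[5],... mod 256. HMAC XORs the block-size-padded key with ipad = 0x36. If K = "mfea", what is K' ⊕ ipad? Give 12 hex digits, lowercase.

Key "mfea" = 6d 66 65 61 is 4 bytes ≤ B = 6; zero-pad to 6 bytes: K' = 6d 66 65 61 00 00.
XOR each byte with 0x36: 6d⊕36=5b, 66⊕36=50, 65⊕36=53, 61⊕36=57, 00⊕36=36, 00⊕36=36.

5b5053573636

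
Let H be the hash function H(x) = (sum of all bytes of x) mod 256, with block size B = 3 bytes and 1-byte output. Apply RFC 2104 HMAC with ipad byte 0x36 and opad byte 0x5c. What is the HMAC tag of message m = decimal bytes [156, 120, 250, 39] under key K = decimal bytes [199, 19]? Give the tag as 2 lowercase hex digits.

c7

Key decimal bytes [199, 19] = c7 13 is 2 bytes ≤ B = 3; zero-pad to 3 bytes: K' = c7 13 00.
K' ⊕ ipad = f1 25 36.  K' ⊕ opad = 9b 4f 5c.
Inner input = (K'⊕ipad) ∥ m = f1 25 36 ∥ 9c 78 fa 27.
Inner hash: sum = 241+37+54+156+120+250+39 = 897; mod 256 = 129 → 81.
Outer input = (K'⊕opad) ∥ inner = 9b 4f 5c ∥ 81.
Outer hash (tag): sum = 155+79+92+129 = 455; mod 256 = 199 → c7.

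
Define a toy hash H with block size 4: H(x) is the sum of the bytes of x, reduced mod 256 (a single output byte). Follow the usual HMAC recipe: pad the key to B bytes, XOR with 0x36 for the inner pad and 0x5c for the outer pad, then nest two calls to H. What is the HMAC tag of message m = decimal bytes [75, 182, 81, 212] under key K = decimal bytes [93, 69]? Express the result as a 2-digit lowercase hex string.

42

Key decimal bytes [93, 69] = 5d 45 is 2 bytes ≤ B = 4; zero-pad to 4 bytes: K' = 5d 45 00 00.
K' ⊕ ipad = 6b 73 36 36.  K' ⊕ opad = 01 19 5c 5c.
Inner input = (K'⊕ipad) ∥ m = 6b 73 36 36 ∥ 4b b6 51 d4.
Inner hash: sum = 107+115+54+54+75+182+81+212 = 880; mod 256 = 112 → 70.
Outer input = (K'⊕opad) ∥ inner = 01 19 5c 5c ∥ 70.
Outer hash (tag): sum = 1+25+92+92+112 = 322; mod 256 = 66 → 42.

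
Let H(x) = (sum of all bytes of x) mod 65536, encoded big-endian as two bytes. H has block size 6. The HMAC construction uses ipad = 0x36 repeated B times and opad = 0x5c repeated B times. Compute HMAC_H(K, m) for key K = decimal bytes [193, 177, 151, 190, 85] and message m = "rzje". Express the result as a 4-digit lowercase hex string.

049b

Key decimal bytes [193, 177, 151, 190, 85] = c1 b1 97 be 55 is 5 bytes ≤ B = 6; zero-pad to 6 bytes: K' = c1 b1 97 be 55 00.
K' ⊕ ipad = f7 87 a1 88 63 36.  K' ⊕ opad = 9d ed cb e2 09 5c.
Inner input = (K'⊕ipad) ∥ m = f7 87 a1 88 63 36 ∥ 72 7a 6a 65.
Inner hash: sum = 247+135+161+136+99+54+114+122+106+101 = 1275 → 04 fb.
Outer input = (K'⊕opad) ∥ inner = 9d ed cb e2 09 5c ∥ 04 fb.
Outer hash (tag): sum = 157+237+203+226+9+92+4+251 = 1179 → 04 9b.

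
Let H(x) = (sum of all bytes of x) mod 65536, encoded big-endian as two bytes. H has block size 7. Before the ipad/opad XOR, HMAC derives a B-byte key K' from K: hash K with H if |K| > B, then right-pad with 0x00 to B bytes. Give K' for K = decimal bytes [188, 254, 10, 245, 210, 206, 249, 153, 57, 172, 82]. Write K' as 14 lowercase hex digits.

07220000000000

|K| = 11 > B = 7, so first hash the key.
H(K): sum = 188+254+10+245+210+206+249+153+57+172+82 = 1826 → 07 22.
Zero-pad H(K) = 07 22 to 7 bytes: K' = 07 22 00 00 00 00 00.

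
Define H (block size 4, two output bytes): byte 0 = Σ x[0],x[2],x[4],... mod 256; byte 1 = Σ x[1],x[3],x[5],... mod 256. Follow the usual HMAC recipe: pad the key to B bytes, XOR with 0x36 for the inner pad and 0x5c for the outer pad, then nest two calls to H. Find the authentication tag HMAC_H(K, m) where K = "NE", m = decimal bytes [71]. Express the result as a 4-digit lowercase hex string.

631e

Key "NE" = 4e 45 is 2 bytes ≤ B = 4; zero-pad to 4 bytes: K' = 4e 45 00 00.
K' ⊕ ipad = 78 73 36 36.  K' ⊕ opad = 12 19 5c 5c.
Inner input = (K'⊕ipad) ∥ m = 78 73 36 36 ∥ 47.
Inner hash: even-index sum = 245 mod 256 = 245; odd-index sum = 169 mod 256 = 169 → f5 a9.
Outer input = (K'⊕opad) ∥ inner = 12 19 5c 5c ∥ f5 a9.
Outer hash (tag): even-index sum = 355 mod 256 = 99; odd-index sum = 286 mod 256 = 30 → 63 1e.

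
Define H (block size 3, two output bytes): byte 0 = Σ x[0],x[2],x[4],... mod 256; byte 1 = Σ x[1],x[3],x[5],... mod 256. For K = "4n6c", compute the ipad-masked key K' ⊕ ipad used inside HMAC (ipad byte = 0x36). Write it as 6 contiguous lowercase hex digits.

Key "4n6c" = 34 6e 36 63 is 4 bytes > B = 3, so hash it first: H(key) = 6a d1, then zero-pad to 3 bytes: K' = 6a d1 00.
XOR each byte with 0x36: 6a⊕36=5c, d1⊕36=e7, 00⊕36=36.

5ce736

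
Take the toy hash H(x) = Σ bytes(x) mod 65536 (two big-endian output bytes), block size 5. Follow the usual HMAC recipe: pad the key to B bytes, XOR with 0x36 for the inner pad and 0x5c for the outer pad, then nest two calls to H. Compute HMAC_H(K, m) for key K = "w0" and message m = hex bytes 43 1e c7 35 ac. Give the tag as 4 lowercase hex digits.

029f

Key "w0" = 77 30 is 2 bytes ≤ B = 5; zero-pad to 5 bytes: K' = 77 30 00 00 00.
K' ⊕ ipad = 41 06 36 36 36.  K' ⊕ opad = 2b 6c 5c 5c 5c.
Inner input = (K'⊕ipad) ∥ m = 41 06 36 36 36 ∥ 43 1e c7 35 ac.
Inner hash: sum = 65+6+54+54+54+67+30+199+53+172 = 754 → 02 f2.
Outer input = (K'⊕opad) ∥ inner = 2b 6c 5c 5c 5c ∥ 02 f2.
Outer hash (tag): sum = 43+108+92+92+92+2+242 = 671 → 02 9f.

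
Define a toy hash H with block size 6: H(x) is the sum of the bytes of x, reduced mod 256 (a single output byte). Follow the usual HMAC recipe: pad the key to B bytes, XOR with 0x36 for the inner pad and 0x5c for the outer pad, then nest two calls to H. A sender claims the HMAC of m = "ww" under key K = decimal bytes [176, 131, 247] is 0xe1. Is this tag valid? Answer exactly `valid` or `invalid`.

Key decimal bytes [176, 131, 247] = b0 83 f7 is 3 bytes ≤ B = 6; zero-pad to 6 bytes: K' = b0 83 f7 00 00 00.
K' ⊕ ipad = 86 b5 c1 36 36 36; K' ⊕ opad = ec df ab 5c 5c 5c.
Inner hash: sum = 134+181+193+54+54+54+119+119 = 908; mod 256 = 140 → 8c.
Outer hash (recomputed tag): sum = 236+223+171+92+92+92+140 = 1046; mod 256 = 22 → 16.
Recomputed tag = 16; claimed = e1 → mismatch.

invalid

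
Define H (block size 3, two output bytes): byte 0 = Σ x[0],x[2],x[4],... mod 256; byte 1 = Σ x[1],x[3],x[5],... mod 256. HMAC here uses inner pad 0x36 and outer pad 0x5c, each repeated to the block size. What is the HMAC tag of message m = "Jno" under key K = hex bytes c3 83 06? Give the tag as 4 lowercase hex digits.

6772

Key hex bytes c3 83 06 is exactly B = 3 bytes: K' = c3 83 06.
K' ⊕ ipad = f5 b5 30.  K' ⊕ opad = 9f df 5a.
Inner input = (K'⊕ipad) ∥ m = f5 b5 30 ∥ 4a 6e 6f.
Inner hash: even-index sum = 403 mod 256 = 147; odd-index sum = 366 mod 256 = 110 → 93 6e.
Outer input = (K'⊕opad) ∥ inner = 9f df 5a ∥ 93 6e.
Outer hash (tag): even-index sum = 359 mod 256 = 103; odd-index sum = 370 mod 256 = 114 → 67 72.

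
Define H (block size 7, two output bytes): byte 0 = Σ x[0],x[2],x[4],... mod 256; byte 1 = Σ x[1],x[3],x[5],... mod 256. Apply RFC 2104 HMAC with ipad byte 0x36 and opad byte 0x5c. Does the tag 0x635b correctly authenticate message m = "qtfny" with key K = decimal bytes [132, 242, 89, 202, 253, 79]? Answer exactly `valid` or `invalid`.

valid

Key decimal bytes [132, 242, 89, 202, 253, 79] = 84 f2 59 ca fd 4f is 6 bytes ≤ B = 7; zero-pad to 7 bytes: K' = 84 f2 59 ca fd 4f 00.
K' ⊕ ipad = b2 c4 6f fc cb 79 36; K' ⊕ opad = d8 ae 05 96 a1 13 5c.
Inner hash: even-index sum = 772 mod 256 = 4; odd-index sum = 905 mod 256 = 137 → 04 89.
Outer hash (recomputed tag): even-index sum = 611 mod 256 = 99; odd-index sum = 347 mod 256 = 91 → 63 5b.
Recomputed tag = 635b; claimed = 635b → match.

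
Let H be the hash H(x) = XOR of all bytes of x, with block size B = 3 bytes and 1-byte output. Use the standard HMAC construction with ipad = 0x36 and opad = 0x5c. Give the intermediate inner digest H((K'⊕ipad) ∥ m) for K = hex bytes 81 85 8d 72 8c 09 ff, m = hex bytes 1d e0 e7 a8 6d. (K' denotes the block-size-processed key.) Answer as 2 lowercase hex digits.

Key hex bytes 81 85 8d 72 8c 09 ff is 7 bytes > B = 3, so hash it first: H(key) = 81, then zero-pad to 3 bytes: K' = 81 00 00.
K' ⊕ ipad = b7 36 36.
Inner input = b7 36 36 ∥ 1d e0 e7 a8 6d.
Inner hash: XOR b7⊕36⊕36⊕1d⊕e0⊕e7⊕a8⊕6d = 68.

68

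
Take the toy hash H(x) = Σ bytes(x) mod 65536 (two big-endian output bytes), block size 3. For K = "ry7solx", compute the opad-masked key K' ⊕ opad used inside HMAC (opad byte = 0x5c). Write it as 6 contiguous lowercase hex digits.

5eb45c

Key "ry7solx" = 72 79 37 73 6f 6c 78 is 7 bytes > B = 3, so hash it first: H(key) = 02 e8, then zero-pad to 3 bytes: K' = 02 e8 00.
XOR each byte with 0x5c: 02⊕5c=5e, e8⊕5c=b4, 00⊕5c=5c.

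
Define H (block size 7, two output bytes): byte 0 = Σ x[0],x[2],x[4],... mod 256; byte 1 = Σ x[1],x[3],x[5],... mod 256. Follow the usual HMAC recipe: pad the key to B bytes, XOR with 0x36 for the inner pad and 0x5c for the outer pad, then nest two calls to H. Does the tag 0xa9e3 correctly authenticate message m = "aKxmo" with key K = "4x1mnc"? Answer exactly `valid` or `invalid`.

valid

Key "4x1mnc" = 34 78 31 6d 6e 63 is 6 bytes ≤ B = 7; zero-pad to 7 bytes: K' = 34 78 31 6d 6e 63 00.
K' ⊕ ipad = 02 4e 07 5b 58 55 36; K' ⊕ opad = 68 24 6d 31 32 3f 5c.
Inner hash: even-index sum = 335 mod 256 = 79; odd-index sum = 582 mod 256 = 70 → 4f 46.
Outer hash (recomputed tag): even-index sum = 425 mod 256 = 169; odd-index sum = 227 mod 256 = 227 → a9 e3.
Recomputed tag = a9e3; claimed = a9e3 → match.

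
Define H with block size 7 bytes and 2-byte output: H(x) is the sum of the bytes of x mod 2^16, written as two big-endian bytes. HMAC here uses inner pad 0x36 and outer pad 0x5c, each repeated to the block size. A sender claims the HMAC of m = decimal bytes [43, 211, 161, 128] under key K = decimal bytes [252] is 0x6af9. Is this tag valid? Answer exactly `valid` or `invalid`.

invalid

Key decimal bytes [252] = fc is 1 byte ≤ B = 7; zero-pad to 7 bytes: K' = fc 00 00 00 00 00 00.
K' ⊕ ipad = ca 36 36 36 36 36 36; K' ⊕ opad = a0 5c 5c 5c 5c 5c 5c.
Inner hash: sum = 202+54+54+54+54+54+54+43+211+161+128 = 1069 → 04 2d.
Outer hash (recomputed tag): sum = 160+92+92+92+92+92+92+4+45 = 761 → 02 f9.
Recomputed tag = 02f9; claimed = 6af9 → mismatch.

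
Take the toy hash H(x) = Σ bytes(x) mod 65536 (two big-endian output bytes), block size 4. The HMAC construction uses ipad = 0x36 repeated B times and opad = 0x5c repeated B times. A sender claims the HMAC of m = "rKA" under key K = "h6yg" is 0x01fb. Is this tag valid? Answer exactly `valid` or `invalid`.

valid

Key "h6yg" = 68 36 79 67 is exactly B = 4 bytes: K' = 68 36 79 67.
K' ⊕ ipad = 5e 00 4f 51; K' ⊕ opad = 34 6a 25 3b.
Inner hash: sum = 94+0+79+81+114+75+65 = 508 → 01 fc.
Outer hash (recomputed tag): sum = 52+106+37+59+1+252 = 507 → 01 fb.
Recomputed tag = 01fb; claimed = 01fb → match.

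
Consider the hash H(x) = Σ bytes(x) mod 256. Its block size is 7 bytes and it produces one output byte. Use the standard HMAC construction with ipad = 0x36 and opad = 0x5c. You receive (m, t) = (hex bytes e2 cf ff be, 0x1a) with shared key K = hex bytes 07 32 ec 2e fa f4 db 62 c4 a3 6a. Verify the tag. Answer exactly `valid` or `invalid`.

Key hex bytes 07 32 ec 2e fa f4 db 62 c4 a3 6a is 11 bytes > B = 7, so hash it first: H(key) = 4f, then zero-pad to 7 bytes: K' = 4f 00 00 00 00 00 00.
K' ⊕ ipad = 79 36 36 36 36 36 36; K' ⊕ opad = 13 5c 5c 5c 5c 5c 5c.
Inner hash: sum = 121+54+54+54+54+54+54+226+207+255+190 = 1323; mod 256 = 43 → 2b.
Outer hash (recomputed tag): sum = 19+92+92+92+92+92+92+43 = 614; mod 256 = 102 → 66.
Recomputed tag = 66; claimed = 1a → mismatch.

invalid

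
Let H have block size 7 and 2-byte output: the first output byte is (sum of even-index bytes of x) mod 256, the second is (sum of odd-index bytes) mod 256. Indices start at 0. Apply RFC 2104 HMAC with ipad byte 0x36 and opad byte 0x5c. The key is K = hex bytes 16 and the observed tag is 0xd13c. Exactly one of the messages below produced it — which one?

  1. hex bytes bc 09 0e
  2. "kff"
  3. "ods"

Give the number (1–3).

2

Key hex bytes 16 is 1 byte ≤ B = 7; zero-pad to 7 bytes: K' = 16 00 00 00 00 00 00.
K' ⊕ ipad = 20 36 36 36 36 36 36; K' ⊕ opad = 4a 5c 5c 5c 5c 5c 5c.
m1: inner = H(20 36 36 36 36 36 36 bc 09 0e) = cb 6c; tag = H(4a 5c 5c 5c 5c 5c 5c cb 6c) = cadf
m2: inner = H(20 36 36 36 36 36 36 6b 66 66) = 28 73; tag = H(4a 5c 5c 5c 5c 5c 5c 28 73) = d13c ← matches
m3: inner = H(20 36 36 36 36 36 36 6f 64 73) = 26 84; tag = H(4a 5c 5c 5c 5c 5c 5c 26 84) = e23a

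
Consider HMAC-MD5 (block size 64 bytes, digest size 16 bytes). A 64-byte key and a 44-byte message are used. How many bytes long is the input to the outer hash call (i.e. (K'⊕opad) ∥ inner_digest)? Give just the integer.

Key is 64 ≤ 64 bytes, zero-padded: |K'| = 64.
Outer input = (K'⊕opad) ∥ H(inner) → 64 + 16 = 80 bytes.

80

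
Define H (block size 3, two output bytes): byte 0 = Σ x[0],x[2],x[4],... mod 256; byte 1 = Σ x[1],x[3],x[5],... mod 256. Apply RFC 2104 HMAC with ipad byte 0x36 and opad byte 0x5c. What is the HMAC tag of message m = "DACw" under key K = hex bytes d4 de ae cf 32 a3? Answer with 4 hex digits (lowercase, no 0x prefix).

317c

Key hex bytes d4 de ae cf 32 a3 is 6 bytes > B = 3, so hash it first: H(key) = b4 50, then zero-pad to 3 bytes: K' = b4 50 00.
K' ⊕ ipad = 82 66 36.  K' ⊕ opad = e8 0c 5c.
Inner input = (K'⊕ipad) ∥ m = 82 66 36 ∥ 44 41 43 77.
Inner hash: even-index sum = 368 mod 256 = 112; odd-index sum = 237 mod 256 = 237 → 70 ed.
Outer input = (K'⊕opad) ∥ inner = e8 0c 5c ∥ 70 ed.
Outer hash (tag): even-index sum = 561 mod 256 = 49; odd-index sum = 124 mod 256 = 124 → 31 7c.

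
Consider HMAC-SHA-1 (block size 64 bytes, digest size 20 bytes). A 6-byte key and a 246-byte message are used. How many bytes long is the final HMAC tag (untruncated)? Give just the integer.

20

The tag is one SHA-1 digest: 20 bytes.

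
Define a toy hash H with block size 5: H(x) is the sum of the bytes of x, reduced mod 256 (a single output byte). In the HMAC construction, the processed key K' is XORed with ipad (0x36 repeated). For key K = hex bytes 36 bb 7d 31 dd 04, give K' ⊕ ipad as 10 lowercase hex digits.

b636363636

Key hex bytes 36 bb 7d 31 dd 04 is 6 bytes > B = 5, so hash it first: H(key) = 80, then zero-pad to 5 bytes: K' = 80 00 00 00 00.
XOR each byte with 0x36: 80⊕36=b6, 00⊕36=36, 00⊕36=36, 00⊕36=36, 00⊕36=36.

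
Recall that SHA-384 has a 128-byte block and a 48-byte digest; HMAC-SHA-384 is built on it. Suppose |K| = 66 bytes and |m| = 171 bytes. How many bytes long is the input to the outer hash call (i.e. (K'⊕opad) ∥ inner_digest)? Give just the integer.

Key is 66 ≤ 128 bytes, zero-padded: |K'| = 128.
Outer input = (K'⊕opad) ∥ H(inner) → 128 + 48 = 176 bytes.

176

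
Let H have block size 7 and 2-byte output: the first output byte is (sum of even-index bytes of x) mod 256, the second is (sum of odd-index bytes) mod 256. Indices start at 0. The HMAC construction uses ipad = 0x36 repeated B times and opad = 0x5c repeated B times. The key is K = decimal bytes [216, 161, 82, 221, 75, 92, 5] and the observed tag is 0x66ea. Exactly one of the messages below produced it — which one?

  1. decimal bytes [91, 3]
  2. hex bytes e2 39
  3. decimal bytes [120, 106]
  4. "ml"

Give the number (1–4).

Key decimal bytes [216, 161, 82, 221, 75, 92, 5] = d8 a1 52 dd 4b 5c 05 is exactly B = 7 bytes: K' = d8 a1 52 dd 4b 5c 05.
K' ⊕ ipad = ee 97 64 eb 7d 6a 33; K' ⊕ opad = 84 fd 0e 81 17 00 59.
m1: inner = H(ee 97 64 eb 7d 6a 33 5b 03) = 05 47; tag = H(84 fd 0e 81 17 00 59 05 47) = 4983
m2: inner = H(ee 97 64 eb 7d 6a 33 e2 39) = 3b ce; tag = H(84 fd 0e 81 17 00 59 3b ce) = d0b9
m3: inner = H(ee 97 64 eb 7d 6a 33 78 6a) = 6c 64; tag = H(84 fd 0e 81 17 00 59 6c 64) = 66ea ← matches
m4: inner = H(ee 97 64 eb 7d 6a 33 6d 6c) = 6e 59; tag = H(84 fd 0e 81 17 00 59 6e 59) = 5bec

3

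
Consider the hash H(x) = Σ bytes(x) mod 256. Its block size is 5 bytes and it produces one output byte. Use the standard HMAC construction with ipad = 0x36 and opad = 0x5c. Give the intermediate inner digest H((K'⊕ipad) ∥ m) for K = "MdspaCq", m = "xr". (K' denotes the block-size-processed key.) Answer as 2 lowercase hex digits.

61

Key "MdspaCq" = 4d 64 73 70 61 43 71 is 7 bytes > B = 5, so hash it first: H(key) = a9, then zero-pad to 5 bytes: K' = a9 00 00 00 00.
K' ⊕ ipad = 9f 36 36 36 36.
Inner input = 9f 36 36 36 36 ∥ 78 72.
Inner hash: sum = 159+54+54+54+54+120+114 = 609; mod 256 = 97 → 61.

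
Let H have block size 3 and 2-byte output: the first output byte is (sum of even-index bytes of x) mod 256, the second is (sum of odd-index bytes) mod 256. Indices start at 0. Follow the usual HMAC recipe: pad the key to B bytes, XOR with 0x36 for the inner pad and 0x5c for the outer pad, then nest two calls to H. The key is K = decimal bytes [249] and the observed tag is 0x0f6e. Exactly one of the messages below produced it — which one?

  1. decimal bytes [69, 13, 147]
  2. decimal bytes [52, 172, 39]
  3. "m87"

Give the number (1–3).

1

Key decimal bytes [249] = f9 is 1 byte ≤ B = 3; zero-pad to 3 bytes: K' = f9 00 00.
K' ⊕ ipad = cf 36 36; K' ⊕ opad = a5 5c 5c.
m1: inner = H(cf 36 36 45 0d 93) = 12 0e; tag = H(a5 5c 5c 12 0e) = 0f6e ← matches
m2: inner = H(cf 36 36 34 ac 27) = b1 91; tag = H(a5 5c 5c b1 91) = 920d
m3: inner = H(cf 36 36 6d 38 37) = 3d da; tag = H(a5 5c 5c 3d da) = db99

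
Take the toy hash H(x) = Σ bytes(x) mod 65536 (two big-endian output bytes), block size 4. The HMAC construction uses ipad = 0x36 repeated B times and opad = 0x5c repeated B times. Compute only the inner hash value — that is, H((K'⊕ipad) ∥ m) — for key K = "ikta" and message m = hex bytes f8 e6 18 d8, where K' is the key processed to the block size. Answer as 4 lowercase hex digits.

Key "ikta" = 69 6b 74 61 is exactly B = 4 bytes: K' = 69 6b 74 61.
K' ⊕ ipad = 5f 5d 42 57.
Inner input = 5f 5d 42 57 ∥ f8 e6 18 d8.
Inner hash: sum = 95+93+66+87+248+230+24+216 = 1059 → 04 23.

0423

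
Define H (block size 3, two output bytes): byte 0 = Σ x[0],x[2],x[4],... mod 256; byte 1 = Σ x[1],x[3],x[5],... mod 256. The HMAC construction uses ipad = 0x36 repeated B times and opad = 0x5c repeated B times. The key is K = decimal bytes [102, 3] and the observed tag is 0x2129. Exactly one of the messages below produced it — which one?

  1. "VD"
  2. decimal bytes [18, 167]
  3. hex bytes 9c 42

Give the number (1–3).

Key decimal bytes [102, 3] = 66 03 is 2 bytes ≤ B = 3; zero-pad to 3 bytes: K' = 66 03 00.
K' ⊕ ipad = 50 35 36; K' ⊕ opad = 3a 5f 5c.
m1: inner = H(50 35 36 56 44) = ca 8b; tag = H(3a 5f 5c ca 8b) = 2129 ← matches
m2: inner = H(50 35 36 12 a7) = 2d 47; tag = H(3a 5f 5c 2d 47) = dd8c
m3: inner = H(50 35 36 9c 42) = c8 d1; tag = H(3a 5f 5c c8 d1) = 6727

1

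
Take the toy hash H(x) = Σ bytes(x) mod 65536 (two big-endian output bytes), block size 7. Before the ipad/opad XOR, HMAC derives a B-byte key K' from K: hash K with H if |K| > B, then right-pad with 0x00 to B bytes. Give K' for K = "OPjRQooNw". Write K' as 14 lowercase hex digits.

|K| = 9 > B = 7, so first hash the key.
H(K): sum = 79+80+106+82+81+111+111+78+119 = 847 → 03 4f.
Zero-pad H(K) = 03 4f to 7 bytes: K' = 03 4f 00 00 00 00 00.

034f0000000000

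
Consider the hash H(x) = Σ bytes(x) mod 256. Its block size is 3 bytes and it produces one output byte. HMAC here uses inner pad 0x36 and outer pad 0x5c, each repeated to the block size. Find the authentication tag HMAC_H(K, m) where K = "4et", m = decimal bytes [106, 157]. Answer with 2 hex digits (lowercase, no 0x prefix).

Key "4et" = 34 65 74 is exactly B = 3 bytes: K' = 34 65 74.
K' ⊕ ipad = 02 53 42.  K' ⊕ opad = 68 39 28.
Inner input = (K'⊕ipad) ∥ m = 02 53 42 ∥ 6a 9d.
Inner hash: sum = 2+83+66+106+157 = 414; mod 256 = 158 → 9e.
Outer input = (K'⊕opad) ∥ inner = 68 39 28 ∥ 9e.
Outer hash (tag): sum = 104+57+40+158 = 359; mod 256 = 103 → 67.

67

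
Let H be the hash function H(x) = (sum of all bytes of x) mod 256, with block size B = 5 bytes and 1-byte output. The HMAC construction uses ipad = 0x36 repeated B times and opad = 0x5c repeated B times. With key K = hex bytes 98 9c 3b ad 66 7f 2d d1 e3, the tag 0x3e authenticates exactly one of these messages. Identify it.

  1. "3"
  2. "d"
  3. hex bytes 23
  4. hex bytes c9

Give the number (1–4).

Key hex bytes 98 9c 3b ad 66 7f 2d d1 e3 is 9 bytes > B = 5, so hash it first: H(key) = e2, then zero-pad to 5 bytes: K' = e2 00 00 00 00.
K' ⊕ ipad = d4 36 36 36 36; K' ⊕ opad = be 5c 5c 5c 5c.
m1: inner = H(d4 36 36 36 36 33) = df; tag = H(be 5c 5c 5c 5c df) = 0d
m2: inner = H(d4 36 36 36 36 64) = 10; tag = H(be 5c 5c 5c 5c 10) = 3e ← matches
m3: inner = H(d4 36 36 36 36 23) = cf; tag = H(be 5c 5c 5c 5c cf) = fd
m4: inner = H(d4 36 36 36 36 c9) = 75; tag = H(be 5c 5c 5c 5c 75) = a3

2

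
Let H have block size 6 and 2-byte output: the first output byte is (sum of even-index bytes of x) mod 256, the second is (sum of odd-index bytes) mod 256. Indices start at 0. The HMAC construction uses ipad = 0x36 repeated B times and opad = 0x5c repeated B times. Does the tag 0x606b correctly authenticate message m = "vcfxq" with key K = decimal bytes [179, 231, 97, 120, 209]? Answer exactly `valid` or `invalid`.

invalid

Key decimal bytes [179, 231, 97, 120, 209] = b3 e7 61 78 d1 is 5 bytes ≤ B = 6; zero-pad to 6 bytes: K' = b3 e7 61 78 d1 00.
K' ⊕ ipad = 85 d1 57 4e e7 36; K' ⊕ opad = ef bb 3d 24 8d 5c.
Inner hash: even-index sum = 784 mod 256 = 16; odd-index sum = 560 mod 256 = 48 → 10 30.
Outer hash (recomputed tag): even-index sum = 457 mod 256 = 201; odd-index sum = 363 mod 256 = 107 → c9 6b.
Recomputed tag = c96b; claimed = 606b → mismatch.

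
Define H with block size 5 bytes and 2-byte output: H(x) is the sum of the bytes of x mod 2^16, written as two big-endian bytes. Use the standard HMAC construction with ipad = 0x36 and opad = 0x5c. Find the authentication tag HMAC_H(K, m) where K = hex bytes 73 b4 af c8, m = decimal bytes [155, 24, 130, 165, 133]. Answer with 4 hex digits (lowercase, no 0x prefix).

03f1

Key hex bytes 73 b4 af c8 is 4 bytes ≤ B = 5; zero-pad to 5 bytes: K' = 73 b4 af c8 00.
K' ⊕ ipad = 45 82 99 fe 36.  K' ⊕ opad = 2f e8 f3 94 5c.
Inner input = (K'⊕ipad) ∥ m = 45 82 99 fe 36 ∥ 9b 18 82 a5 85.
Inner hash: sum = 69+130+153+254+54+155+24+130+165+133 = 1267 → 04 f3.
Outer input = (K'⊕opad) ∥ inner = 2f e8 f3 94 5c ∥ 04 f3.
Outer hash (tag): sum = 47+232+243+148+92+4+243 = 1009 → 03 f1.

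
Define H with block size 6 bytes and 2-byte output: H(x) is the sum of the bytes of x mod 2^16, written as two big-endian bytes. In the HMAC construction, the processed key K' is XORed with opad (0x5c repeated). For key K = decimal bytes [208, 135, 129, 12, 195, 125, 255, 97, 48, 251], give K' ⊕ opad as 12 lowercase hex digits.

Key decimal bytes [208, 135, 129, 12, 195, 125, 255, 97, 48, 251] = d0 87 81 0c c3 7d ff 61 30 fb is 10 bytes > B = 6, so hash it first: H(key) = 05 af, then zero-pad to 6 bytes: K' = 05 af 00 00 00 00.
XOR each byte with 0x5c: 05⊕5c=59, af⊕5c=f3, 00⊕5c=5c, 00⊕5c=5c, 00⊕5c=5c, 00⊕5c=5c.

59f35c5c5c5c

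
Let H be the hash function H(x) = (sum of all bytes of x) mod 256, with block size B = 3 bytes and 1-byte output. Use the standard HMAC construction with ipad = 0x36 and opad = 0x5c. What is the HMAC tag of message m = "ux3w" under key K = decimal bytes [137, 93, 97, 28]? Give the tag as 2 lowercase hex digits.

4f

Key decimal bytes [137, 93, 97, 28] = 89 5d 61 1c is 4 bytes > B = 3, so hash it first: H(key) = 63, then zero-pad to 3 bytes: K' = 63 00 00.
K' ⊕ ipad = 55 36 36.  K' ⊕ opad = 3f 5c 5c.
Inner input = (K'⊕ipad) ∥ m = 55 36 36 ∥ 75 78 33 77.
Inner hash: sum = 85+54+54+117+120+51+119 = 600; mod 256 = 88 → 58.
Outer input = (K'⊕opad) ∥ inner = 3f 5c 5c ∥ 58.
Outer hash (tag): sum = 63+92+92+88 = 335; mod 256 = 79 → 4f.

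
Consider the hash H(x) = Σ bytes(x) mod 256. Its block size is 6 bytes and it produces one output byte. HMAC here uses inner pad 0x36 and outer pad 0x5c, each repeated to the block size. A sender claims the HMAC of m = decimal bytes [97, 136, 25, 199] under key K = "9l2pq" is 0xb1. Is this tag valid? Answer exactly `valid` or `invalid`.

valid

Key "9l2pq" = 39 6c 32 70 71 is 5 bytes ≤ B = 6; zero-pad to 6 bytes: K' = 39 6c 32 70 71 00.
K' ⊕ ipad = 0f 5a 04 46 47 36; K' ⊕ opad = 65 30 6e 2c 2d 5c.
Inner hash: sum = 15+90+4+70+71+54+97+136+25+199 = 761; mod 256 = 249 → f9.
Outer hash (recomputed tag): sum = 101+48+110+44+45+92+249 = 689; mod 256 = 177 → b1.
Recomputed tag = b1; claimed = b1 → match.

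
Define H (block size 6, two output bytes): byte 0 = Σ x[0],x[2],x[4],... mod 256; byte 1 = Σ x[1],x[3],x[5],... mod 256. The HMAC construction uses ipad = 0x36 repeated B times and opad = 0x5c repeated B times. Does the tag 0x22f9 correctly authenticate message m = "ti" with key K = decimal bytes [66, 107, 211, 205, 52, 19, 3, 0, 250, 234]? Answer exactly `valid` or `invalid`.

valid

Key decimal bytes [66, 107, 211, 205, 52, 19, 3, 0, 250, 234] = 42 6b d3 cd 34 13 03 00 fa ea is 10 bytes > B = 6, so hash it first: H(key) = 46 35, then zero-pad to 6 bytes: K' = 46 35 00 00 00 00.
K' ⊕ ipad = 70 03 36 36 36 36; K' ⊕ opad = 1a 69 5c 5c 5c 5c.
Inner hash: even-index sum = 336 mod 256 = 80; odd-index sum = 216 mod 256 = 216 → 50 d8.
Outer hash (recomputed tag): even-index sum = 290 mod 256 = 34; odd-index sum = 505 mod 256 = 249 → 22 f9.
Recomputed tag = 22f9; claimed = 22f9 → match.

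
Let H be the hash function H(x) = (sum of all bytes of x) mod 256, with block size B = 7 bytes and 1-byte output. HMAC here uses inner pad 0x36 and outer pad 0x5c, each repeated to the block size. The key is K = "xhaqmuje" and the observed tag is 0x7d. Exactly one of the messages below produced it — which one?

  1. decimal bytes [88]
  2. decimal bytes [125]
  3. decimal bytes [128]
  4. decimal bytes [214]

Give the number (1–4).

2

Key "xhaqmuje" = 78 68 61 71 6d 75 6a 65 is 8 bytes > B = 7, so hash it first: H(key) = 63, then zero-pad to 7 bytes: K' = 63 00 00 00 00 00 00.
K' ⊕ ipad = 55 36 36 36 36 36 36; K' ⊕ opad = 3f 5c 5c 5c 5c 5c 5c.
m1: inner = H(55 36 36 36 36 36 36 58) = f1; tag = H(3f 5c 5c 5c 5c 5c 5c f1) = 58
m2: inner = H(55 36 36 36 36 36 36 7d) = 16; tag = H(3f 5c 5c 5c 5c 5c 5c 16) = 7d ← matches
m3: inner = H(55 36 36 36 36 36 36 80) = 19; tag = H(3f 5c 5c 5c 5c 5c 5c 19) = 80
m4: inner = H(55 36 36 36 36 36 36 d6) = 6f; tag = H(3f 5c 5c 5c 5c 5c 5c 6f) = d6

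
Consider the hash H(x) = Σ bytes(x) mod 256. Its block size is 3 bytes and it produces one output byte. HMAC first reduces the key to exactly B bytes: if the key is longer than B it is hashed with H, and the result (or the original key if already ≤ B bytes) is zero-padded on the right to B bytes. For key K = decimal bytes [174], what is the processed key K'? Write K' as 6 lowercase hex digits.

ae0000

Key decimal bytes [174] = ae is 1 byte ≤ B = 3; zero-pad to 3 bytes: K' = ae 00 00.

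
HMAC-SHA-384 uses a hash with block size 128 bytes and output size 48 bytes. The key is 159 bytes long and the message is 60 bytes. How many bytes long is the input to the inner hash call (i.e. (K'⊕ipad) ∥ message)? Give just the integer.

188

Key is 159 > 128 bytes, so it is hashed to 48 bytes then zero-padded to 128: |K'| = 128.
Inner input = (K'⊕ipad) ∥ m → 128 + 60 = 188 bytes.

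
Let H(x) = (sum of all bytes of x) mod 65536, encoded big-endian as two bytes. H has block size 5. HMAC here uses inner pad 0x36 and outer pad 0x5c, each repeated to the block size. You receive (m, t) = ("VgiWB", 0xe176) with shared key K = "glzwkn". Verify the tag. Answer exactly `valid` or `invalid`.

invalid

Key "glzwkn" = 67 6c 7a 77 6b 6e is 6 bytes > B = 5, so hash it first: H(key) = 02 9d, then zero-pad to 5 bytes: K' = 02 9d 00 00 00.
K' ⊕ ipad = 34 ab 36 36 36; K' ⊕ opad = 5e c1 5c 5c 5c.
Inner hash: sum = 52+171+54+54+54+86+103+105+87+66 = 832 → 03 40.
Outer hash (recomputed tag): sum = 94+193+92+92+92+3+64 = 630 → 02 76.
Recomputed tag = 0276; claimed = e176 → mismatch.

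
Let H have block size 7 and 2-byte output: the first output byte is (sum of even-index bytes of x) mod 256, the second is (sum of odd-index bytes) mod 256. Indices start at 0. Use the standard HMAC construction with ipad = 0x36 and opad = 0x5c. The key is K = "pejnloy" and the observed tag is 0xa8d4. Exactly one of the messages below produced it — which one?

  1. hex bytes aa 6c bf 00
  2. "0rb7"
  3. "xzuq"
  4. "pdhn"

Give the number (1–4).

Key "pejnloy" = 70 65 6a 6e 6c 6f 79 is exactly B = 7 bytes: K' = 70 65 6a 6e 6c 6f 79.
K' ⊕ ipad = 46 53 5c 58 5a 59 4f; K' ⊕ opad = 2c 39 36 32 30 33 25.
m1: inner = H(46 53 5c 58 5a 59 4f aa 6c bf 00) = b7 6d; tag = H(2c 39 36 32 30 33 25 b7 6d) = 2455
m2: inner = H(46 53 5c 58 5a 59 4f 30 72 62 37) = f4 96; tag = H(2c 39 36 32 30 33 25 f4 96) = 4d92
m3: inner = H(46 53 5c 58 5a 59 4f 78 7a 75 71) = 36 f1; tag = H(2c 39 36 32 30 33 25 36 f1) = a8d4 ← matches
m4: inner = H(46 53 5c 58 5a 59 4f 70 64 68 6e) = 1d dc; tag = H(2c 39 36 32 30 33 25 1d dc) = 93bb

3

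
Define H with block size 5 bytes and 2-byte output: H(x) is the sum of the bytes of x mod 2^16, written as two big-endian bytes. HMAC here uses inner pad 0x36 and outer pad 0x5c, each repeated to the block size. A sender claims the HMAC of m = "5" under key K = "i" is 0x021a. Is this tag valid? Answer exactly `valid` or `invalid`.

Key "i" = 69 is 1 byte ≤ B = 5; zero-pad to 5 bytes: K' = 69 00 00 00 00.
K' ⊕ ipad = 5f 36 36 36 36; K' ⊕ opad = 35 5c 5c 5c 5c.
Inner hash: sum = 95+54+54+54+54+53 = 364 → 01 6c.
Outer hash (recomputed tag): sum = 53+92+92+92+92+1+108 = 530 → 02 12.
Recomputed tag = 0212; claimed = 021a → mismatch.

invalid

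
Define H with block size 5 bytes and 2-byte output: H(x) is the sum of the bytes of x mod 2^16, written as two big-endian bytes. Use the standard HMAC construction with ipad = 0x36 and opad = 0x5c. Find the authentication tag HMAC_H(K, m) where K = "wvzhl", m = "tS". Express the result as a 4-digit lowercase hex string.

Key "wvzhl" = 77 76 7a 68 6c is exactly B = 5 bytes: K' = 77 76 7a 68 6c.
K' ⊕ ipad = 41 40 4c 5e 5a.  K' ⊕ opad = 2b 2a 26 34 30.
Inner input = (K'⊕ipad) ∥ m = 41 40 4c 5e 5a ∥ 74 53.
Inner hash: sum = 65+64+76+94+90+116+83 = 588 → 02 4c.
Outer input = (K'⊕opad) ∥ inner = 2b 2a 26 34 30 ∥ 02 4c.
Outer hash (tag): sum = 43+42+38+52+48+2+76 = 301 → 01 2d.

012d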